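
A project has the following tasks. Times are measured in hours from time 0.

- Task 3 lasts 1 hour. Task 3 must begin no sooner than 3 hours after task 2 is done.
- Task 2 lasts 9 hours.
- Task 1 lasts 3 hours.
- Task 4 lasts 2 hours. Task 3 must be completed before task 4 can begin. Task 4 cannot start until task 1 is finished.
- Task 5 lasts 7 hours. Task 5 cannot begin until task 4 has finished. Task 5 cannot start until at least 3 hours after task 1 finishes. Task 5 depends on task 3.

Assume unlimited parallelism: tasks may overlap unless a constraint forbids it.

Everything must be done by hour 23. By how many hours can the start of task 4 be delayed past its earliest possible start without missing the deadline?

Task 2 can start immediately at hour 0; it finishes at hour 9.
Task 3 cannot begin until task 2 (finishes hour 9, plus 3-hour gap → hour 12). It runs from hour 12 to 12 + 1 = hour 13.
Nothing blocks task 1, so it runs from hour 0 to hour 3.
For task 4: task 3 (finishes hour 13); task 1 (finishes hour 3). Taking the maximum gives a start of hour 13, and it finishes at 13 + 2 = hour 15.

Working backward from the deadline:
Nothing follows task 5; the deadline of hour 23 is its only limit. It must start by 23 − 7 = hour 16.
Task 4 must finish before task 5 (must start by hour 16). With a 2-hour duration, task 4 must start by 16 − 2 = hour 14.
So task 4 can start as early as hour 13 and as late as hour 14, giving 14 − 13 = 1 hour of slack.

1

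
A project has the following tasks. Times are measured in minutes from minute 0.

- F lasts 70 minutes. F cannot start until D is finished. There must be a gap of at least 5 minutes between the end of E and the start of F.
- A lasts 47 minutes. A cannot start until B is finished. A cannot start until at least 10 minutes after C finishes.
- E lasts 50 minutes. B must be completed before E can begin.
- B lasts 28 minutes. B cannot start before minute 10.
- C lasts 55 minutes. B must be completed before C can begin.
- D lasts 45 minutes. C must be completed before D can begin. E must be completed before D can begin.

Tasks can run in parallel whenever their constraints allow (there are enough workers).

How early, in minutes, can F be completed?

208

B cannot begin until its own release at minute 10. It runs from minute 10 to 10 + 28 = minute 38.
E waits on B (finishes minute 38), so it starts at minute 38 and finishes at 38 + 50 = minute 88.
After B (finishes minute 38), C can start at minute 38 and finishes at minute 93.
D needs all of C (finishes minute 93); E (finishes minute 88). That puts its earliest start at minute 93; it finishes at 93 + 45 = minute 138.
For F: D (finishes minute 138); E (finishes minute 88, plus 5-minute gap → minute 93). Taking the maximum gives a start of minute 138, and it finishes at 138 + 70 = minute 208.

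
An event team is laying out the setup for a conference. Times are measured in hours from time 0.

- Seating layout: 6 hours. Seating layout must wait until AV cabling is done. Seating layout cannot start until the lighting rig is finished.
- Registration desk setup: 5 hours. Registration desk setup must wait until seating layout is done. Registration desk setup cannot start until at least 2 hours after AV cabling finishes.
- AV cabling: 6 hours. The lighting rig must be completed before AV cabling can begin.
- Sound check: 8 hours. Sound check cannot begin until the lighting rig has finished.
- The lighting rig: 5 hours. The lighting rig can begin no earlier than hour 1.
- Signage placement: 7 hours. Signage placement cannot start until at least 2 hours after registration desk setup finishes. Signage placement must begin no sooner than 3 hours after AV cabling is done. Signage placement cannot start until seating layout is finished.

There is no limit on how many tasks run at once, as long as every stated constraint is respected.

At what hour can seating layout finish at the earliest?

The lighting rig cannot begin until its own release at hour 1. It runs from hour 1 to 1 + 5 = hour 6.
After the lighting rig (finishes hour 6), AV cabling can start at hour 6 and finishes at hour 12.
For seating layout: AV cabling (finishes hour 12); the lighting rig (finishes hour 6). Taking the maximum gives a start of hour 12, and it finishes at 12 + 6 = hour 18.

18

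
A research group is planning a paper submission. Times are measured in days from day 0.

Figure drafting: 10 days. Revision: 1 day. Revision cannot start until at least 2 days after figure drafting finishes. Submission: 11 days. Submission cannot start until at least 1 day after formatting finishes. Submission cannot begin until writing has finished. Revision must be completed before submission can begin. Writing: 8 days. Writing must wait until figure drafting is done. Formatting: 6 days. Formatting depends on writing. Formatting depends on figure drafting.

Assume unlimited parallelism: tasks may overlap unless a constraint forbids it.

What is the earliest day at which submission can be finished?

36

Figure drafting can start immediately at day 0; it finishes at day 10.
Revision waits on figure drafting (finishes day 10, plus 2-day gap → day 12), so it starts at day 12 and finishes at 12 + 1 = day 13.
After figure drafting (finishes day 10), writing can start at day 10 and finishes at day 18.
Formatting needs all of writing (finishes day 18); figure drafting (finishes day 10). That puts its earliest start at day 18; it finishes at 18 + 6 = day 24.
Submission has to wait for formatting (finishes day 24, plus 1-day gap → day 25); writing (finishes day 18); revision (finishes day 13). The latest of these is day 25, so submission runs day 25 to 25 + 11 = day 36.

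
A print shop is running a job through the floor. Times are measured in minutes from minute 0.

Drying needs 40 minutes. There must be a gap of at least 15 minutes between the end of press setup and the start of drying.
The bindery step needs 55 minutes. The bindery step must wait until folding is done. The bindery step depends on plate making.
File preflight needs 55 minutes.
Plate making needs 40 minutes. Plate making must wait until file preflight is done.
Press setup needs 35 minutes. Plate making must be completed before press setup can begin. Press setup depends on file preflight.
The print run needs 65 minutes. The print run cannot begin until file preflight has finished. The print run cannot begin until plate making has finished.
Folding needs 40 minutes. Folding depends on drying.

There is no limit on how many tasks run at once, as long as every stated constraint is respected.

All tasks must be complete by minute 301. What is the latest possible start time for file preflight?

The bindery step must finish by minute 301; it takes 55 minutes, so it must start by 301 − 55 = minute 246.
Folding feeds into the bindery step (must start by minute 246); so folding must finish by minute 246 and therefore start by minute 206.
Drying has to be done before folding (must start by minute 206). That means finishing by minute 206, i.e. starting by 206 − 40 = minute 166.
Press setup has to be done before drying (must start by minute 166, minus 15-minute gap → minute 151). That means finishing by minute 151, i.e. starting by 151 − 35 = minute 116.
The print run must finish by minute 301; it takes 65 minutes, so it must start by 301 − 65 = minute 236.
Plate making has several dependents: press setup (must start by minute 116); the print run (must start by minute 236); the bindery step (must start by minute 246). The earliest of those limits is minute 116, so plate making must start by 116 − 40 = minute 76.
File preflight must finish in time for plate making (must start by minute 76); press setup (must start by minute 116); the print run (must start by minute 236). The tightest is minute 76, so file preflight must start by 76 − 55 = minute 21.

21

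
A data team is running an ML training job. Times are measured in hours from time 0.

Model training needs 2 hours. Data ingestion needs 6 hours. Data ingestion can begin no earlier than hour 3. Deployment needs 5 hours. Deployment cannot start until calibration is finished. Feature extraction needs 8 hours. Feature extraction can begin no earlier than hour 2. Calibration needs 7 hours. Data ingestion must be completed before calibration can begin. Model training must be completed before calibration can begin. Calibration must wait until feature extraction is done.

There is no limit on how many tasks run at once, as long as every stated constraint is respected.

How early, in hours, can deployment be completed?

Nothing blocks model training, so it runs from hour 0 to hour 2.
After its own release at hour 2, feature extraction can start at hour 2 and finishes at hour 10.
Data ingestion waits on its own release at hour 3, so it starts at hour 3 and finishes at 3 + 6 = hour 9.
Calibration has to wait for data ingestion (finishes hour 9); model training (finishes hour 2); feature extraction (finishes hour 10). The latest of these is hour 10, so calibration runs hour 10 to 10 + 7 = hour 17.
Deployment cannot begin until calibration (finishes hour 17). It runs from hour 17 to 17 + 5 = hour 22.

22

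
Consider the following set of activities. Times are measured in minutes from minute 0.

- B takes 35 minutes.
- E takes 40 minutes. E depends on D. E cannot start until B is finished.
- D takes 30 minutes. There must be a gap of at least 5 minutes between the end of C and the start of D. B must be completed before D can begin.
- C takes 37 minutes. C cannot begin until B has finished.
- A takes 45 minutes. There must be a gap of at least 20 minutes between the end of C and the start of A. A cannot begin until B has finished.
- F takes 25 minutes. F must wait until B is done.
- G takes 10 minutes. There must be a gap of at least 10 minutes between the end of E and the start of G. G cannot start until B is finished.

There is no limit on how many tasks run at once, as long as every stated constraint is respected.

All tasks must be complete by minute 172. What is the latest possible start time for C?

Nothing follows A; the deadline of minute 172 is its only limit. It must start by 172 − 45 = minute 127.
To finish by minute 172, G (duration 10) must start no later than minute 162.
Since G (must start by minute 162, minus 10-minute gap → minute 152) depends on it, E must finish by minute 152. Backing off its 40-minute duration gives a latest start of minute 112.
Since E (must start by minute 112) depends on it, D must finish by minute 112. Backing off its 30-minute duration gives a latest start of minute 82.
For C: A (must start by minute 127, minus 20-minute gap → minute 107); D (must start by minute 82, minus 5-minute gap → minute 77). The most restrictive is minute 77; with a 37-minute duration, C must start by minute 40.

40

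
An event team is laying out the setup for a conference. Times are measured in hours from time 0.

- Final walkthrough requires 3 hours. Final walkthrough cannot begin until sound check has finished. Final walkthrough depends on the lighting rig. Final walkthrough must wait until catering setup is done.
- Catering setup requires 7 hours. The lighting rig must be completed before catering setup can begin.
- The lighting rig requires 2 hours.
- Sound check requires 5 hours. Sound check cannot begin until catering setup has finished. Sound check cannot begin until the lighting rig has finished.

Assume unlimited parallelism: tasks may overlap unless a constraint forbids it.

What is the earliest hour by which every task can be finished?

17

The lighting rig has no prerequisites, so it starts at hour 0 and finishes at hour 2.
Catering setup cannot begin until the lighting rig (finishes hour 2). It runs from hour 2 to 2 + 7 = hour 9.
Sound check cannot start until catering setup (finishes hour 9); the lighting rig (finishes hour 2). The controlling bound is hour 9, so sound check finishes at 9 + 5 = hour 14.
Final walkthrough has to wait for sound check (finishes hour 14); the lighting rig (finishes hour 2); catering setup (finishes hour 9). The latest of these is hour 14, so final walkthrough runs hour 14 to 14 + 3 = hour 17.
All tasks are finished once the last one completes. Finish times: The lighting rig at 2, Catering setup at 9, Sound check at 14, Final walkthrough at 17. The latest is hour 17.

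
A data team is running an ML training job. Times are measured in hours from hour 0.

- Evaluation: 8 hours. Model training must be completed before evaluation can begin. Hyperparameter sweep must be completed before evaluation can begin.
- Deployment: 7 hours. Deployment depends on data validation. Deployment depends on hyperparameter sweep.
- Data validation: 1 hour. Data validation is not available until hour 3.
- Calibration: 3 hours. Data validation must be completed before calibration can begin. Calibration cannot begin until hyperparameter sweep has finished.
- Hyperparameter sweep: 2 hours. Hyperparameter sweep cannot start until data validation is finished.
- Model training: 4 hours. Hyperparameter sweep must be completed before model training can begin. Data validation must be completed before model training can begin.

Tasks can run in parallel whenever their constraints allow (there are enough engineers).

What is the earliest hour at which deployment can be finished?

13

After its own release at hour 3, data validation can start at hour 3 and finishes at hour 4.
Hyperparameter sweep cannot begin until data validation (finishes hour 4). It runs from hour 4 to 4 + 2 = hour 6.
Deployment has to wait for data validation (finishes hour 4); hyperparameter sweep (finishes hour 6). The latest of these is hour 6, so deployment runs hour 6 to 6 + 7 = hour 13.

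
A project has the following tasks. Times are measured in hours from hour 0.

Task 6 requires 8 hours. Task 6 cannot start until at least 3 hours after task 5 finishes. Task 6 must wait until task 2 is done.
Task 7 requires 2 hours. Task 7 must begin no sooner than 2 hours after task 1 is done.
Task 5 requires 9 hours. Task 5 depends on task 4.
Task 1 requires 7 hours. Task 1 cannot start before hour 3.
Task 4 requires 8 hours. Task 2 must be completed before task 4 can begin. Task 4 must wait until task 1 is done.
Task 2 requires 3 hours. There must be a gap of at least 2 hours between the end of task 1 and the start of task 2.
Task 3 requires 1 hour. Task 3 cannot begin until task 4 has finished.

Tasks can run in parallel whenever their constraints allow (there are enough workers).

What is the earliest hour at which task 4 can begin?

Task 1 waits on its own release at hour 3, so it starts at hour 3 and finishes at 3 + 7 = hour 10.
Task 2 waits on task 1 (finishes hour 10, plus 2-hour gap → hour 12), so it starts at hour 12 and finishes at 12 + 3 = hour 15.
Task 4 waits on task 2 (finishes hour 15); task 1 (finishes hour 10). The latest of these is hour 15, which is the earliest task 4 can start.

15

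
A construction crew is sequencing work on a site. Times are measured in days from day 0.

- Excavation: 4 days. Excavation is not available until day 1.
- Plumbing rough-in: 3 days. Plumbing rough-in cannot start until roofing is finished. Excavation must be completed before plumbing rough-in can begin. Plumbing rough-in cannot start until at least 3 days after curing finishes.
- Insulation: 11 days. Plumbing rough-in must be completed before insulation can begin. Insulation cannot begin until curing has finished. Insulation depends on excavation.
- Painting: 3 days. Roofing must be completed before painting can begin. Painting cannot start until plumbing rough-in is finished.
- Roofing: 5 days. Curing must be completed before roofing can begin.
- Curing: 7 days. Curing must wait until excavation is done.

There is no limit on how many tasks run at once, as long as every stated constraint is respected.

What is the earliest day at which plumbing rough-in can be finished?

Excavation waits on its own release at day 1, so it starts at day 1 and finishes at 1 + 4 = day 5.
Curing cannot begin until excavation (finishes day 5). It runs from day 5 to 5 + 7 = day 12.
Roofing cannot begin until curing (finishes day 12). It runs from day 12 to 12 + 5 = day 17.
Plumbing rough-in cannot start until roofing (finishes day 17); excavation (finishes day 5); curing (finishes day 12, plus 3-day gap → day 15). The controlling bound is day 17, so plumbing rough-in finishes at 17 + 3 = day 20.

20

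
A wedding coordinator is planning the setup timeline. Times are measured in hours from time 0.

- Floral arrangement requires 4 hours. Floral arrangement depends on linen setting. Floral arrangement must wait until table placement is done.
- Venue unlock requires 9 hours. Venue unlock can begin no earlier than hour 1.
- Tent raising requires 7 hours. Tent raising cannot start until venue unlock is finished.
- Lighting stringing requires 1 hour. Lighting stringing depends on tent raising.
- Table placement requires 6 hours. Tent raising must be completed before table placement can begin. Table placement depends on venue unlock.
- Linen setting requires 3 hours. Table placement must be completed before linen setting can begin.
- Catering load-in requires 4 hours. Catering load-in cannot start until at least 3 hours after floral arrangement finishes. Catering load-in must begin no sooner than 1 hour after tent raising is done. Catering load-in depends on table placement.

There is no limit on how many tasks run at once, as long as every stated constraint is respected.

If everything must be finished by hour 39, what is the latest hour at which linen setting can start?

Catering load-in has no dependents, so it just needs to finish by hour 39. Starting by 39 − 4 = hour 35 achieves that.
Floral arrangement feeds into catering load-in (must start by hour 35, minus 3-hour gap → hour 32); so floral arrangement must finish by hour 32 and therefore start by hour 28.
Linen setting has to be done before floral arrangement (must start by hour 28). That means finishing by hour 28, i.e. starting by 28 − 3 = hour 25.

25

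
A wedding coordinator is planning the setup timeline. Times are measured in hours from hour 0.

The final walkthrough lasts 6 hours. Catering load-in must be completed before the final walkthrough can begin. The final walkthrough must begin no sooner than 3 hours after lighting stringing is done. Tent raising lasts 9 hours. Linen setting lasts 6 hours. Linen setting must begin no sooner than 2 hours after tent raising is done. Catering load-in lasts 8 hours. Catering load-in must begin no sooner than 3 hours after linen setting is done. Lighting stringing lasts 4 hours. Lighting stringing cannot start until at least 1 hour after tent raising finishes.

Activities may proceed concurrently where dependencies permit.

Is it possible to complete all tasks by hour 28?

No

Nothing blocks tent raising, so it runs from hour 0 to hour 9.
After tent raising (finishes hour 9, plus 1-hour gap → hour 10), lighting stringing can start at hour 10 and finishes at hour 14.
Linen setting cannot begin until tent raising (finishes hour 9, plus 2-hour gap → hour 11). It runs from hour 11 to 11 + 6 = hour 17.
Catering load-in cannot begin until linen setting (finishes hour 17, plus 3-hour gap → hour 20). It runs from hour 20 to 20 + 8 = hour 28.
The final walkthrough has to wait for catering load-in (finishes hour 28); lighting stringing (finishes hour 14, plus 3-hour gap → hour 17). The latest of these is hour 28, so the final walkthrough runs hour 28 to 28 + 6 = hour 34.
The earliest everything can be done is hour 34, which is after the deadline of 28, so it is not possible.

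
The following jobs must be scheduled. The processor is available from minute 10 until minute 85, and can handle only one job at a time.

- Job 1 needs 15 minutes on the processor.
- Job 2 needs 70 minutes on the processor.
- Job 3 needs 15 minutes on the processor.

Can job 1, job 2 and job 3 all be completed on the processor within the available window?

The processor window is 85 − 10 = 75 minutes.
Running back to back, the jobs need 15 + 70 + 15 = 100 minutes on the processor.
Since 100 > 75, they cannot all fit.

No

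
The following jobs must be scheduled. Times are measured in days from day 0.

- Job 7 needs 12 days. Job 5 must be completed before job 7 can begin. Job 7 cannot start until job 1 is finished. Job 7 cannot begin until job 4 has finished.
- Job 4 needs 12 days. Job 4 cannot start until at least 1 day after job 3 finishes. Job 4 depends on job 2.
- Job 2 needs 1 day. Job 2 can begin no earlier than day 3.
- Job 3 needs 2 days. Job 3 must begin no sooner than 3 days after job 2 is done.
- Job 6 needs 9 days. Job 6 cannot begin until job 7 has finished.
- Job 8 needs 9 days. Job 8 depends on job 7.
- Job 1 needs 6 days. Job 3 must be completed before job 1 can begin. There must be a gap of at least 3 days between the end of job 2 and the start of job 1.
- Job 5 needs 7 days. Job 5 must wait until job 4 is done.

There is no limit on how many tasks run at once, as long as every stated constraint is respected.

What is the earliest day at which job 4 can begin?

After its own release at day 3, job 2 can start at day 3 and finishes at day 4.
After job 2 (finishes day 4, plus 3-day gap → day 7), job 3 can start at day 7 and finishes at day 9.
Job 4 waits on job 3 (finishes day 9, plus 1-day gap → day 10); job 2 (finishes day 4). The latest of these is day 10, which is the earliest job 4 can start.

10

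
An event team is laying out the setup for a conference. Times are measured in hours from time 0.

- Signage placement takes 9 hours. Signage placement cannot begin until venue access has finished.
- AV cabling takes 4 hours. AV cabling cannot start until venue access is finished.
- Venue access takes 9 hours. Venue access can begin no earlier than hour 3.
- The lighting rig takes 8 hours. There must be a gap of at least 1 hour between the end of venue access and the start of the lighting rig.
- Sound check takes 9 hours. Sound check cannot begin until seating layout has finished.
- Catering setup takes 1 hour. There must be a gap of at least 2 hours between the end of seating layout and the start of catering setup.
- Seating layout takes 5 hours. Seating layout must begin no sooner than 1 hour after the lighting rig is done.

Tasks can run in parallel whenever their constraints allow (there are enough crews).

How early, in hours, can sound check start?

27

Venue access waits on its own release at hour 3, so it starts at hour 3 and finishes at 3 + 9 = hour 12.
After venue access (finishes hour 12, plus 1-hour gap → hour 13), the lighting rig can start at hour 13 and finishes at hour 21.
Seating layout cannot begin until the lighting rig (finishes hour 21, plus 1-hour gap → hour 22). It runs from hour 22 to 22 + 5 = hour 27.
Sound check waits on seating layout (finishes hour 27), so the earliest it can start is hour 27.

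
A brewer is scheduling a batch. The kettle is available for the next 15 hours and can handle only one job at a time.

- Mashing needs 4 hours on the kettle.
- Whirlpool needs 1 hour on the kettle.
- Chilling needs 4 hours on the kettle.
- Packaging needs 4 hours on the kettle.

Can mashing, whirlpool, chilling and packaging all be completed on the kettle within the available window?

Running back to back, the jobs need 4 + 1 + 4 + 4 = 13 hours on the kettle.
Since 13 ≤ 15, they fit within the window.

Yes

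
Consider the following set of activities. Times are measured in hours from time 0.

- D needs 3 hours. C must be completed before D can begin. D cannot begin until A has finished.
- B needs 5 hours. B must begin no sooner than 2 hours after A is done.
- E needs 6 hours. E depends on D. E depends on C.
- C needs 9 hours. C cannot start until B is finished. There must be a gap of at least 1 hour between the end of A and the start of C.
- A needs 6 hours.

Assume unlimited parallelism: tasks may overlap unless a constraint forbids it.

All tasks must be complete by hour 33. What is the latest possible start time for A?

E has no dependents, so it just needs to finish by hour 33. Starting by 33 − 6 = hour 27 achieves that.
D feeds into E (must start by hour 27); so D must finish by hour 27 and therefore start by hour 24.
C feeds D (must start by hour 24); E (must start by hour 27). Taking the minimum, C must finish by hour 24 and start by 24 − 9 = hour 15.
B feeds into C (must start by hour 15); so B must finish by hour 15 and therefore start by hour 10.
For A: B (must start by hour 10, minus 2-hour gap → hour 8); C (must start by hour 15, minus 1-hour gap → hour 14); D (must start by hour 24). The most restrictive is hour 8; with a 6-hour duration, A must start by hour 2.

2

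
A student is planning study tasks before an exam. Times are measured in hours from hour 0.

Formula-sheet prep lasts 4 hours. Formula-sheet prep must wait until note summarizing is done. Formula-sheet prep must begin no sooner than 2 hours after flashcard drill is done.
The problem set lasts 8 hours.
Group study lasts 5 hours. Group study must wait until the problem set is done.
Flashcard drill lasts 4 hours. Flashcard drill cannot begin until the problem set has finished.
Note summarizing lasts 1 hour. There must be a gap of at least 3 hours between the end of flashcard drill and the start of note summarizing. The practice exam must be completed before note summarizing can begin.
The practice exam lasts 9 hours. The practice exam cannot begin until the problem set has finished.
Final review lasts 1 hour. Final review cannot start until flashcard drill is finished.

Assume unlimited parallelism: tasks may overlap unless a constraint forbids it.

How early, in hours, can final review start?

The problem set has no prerequisites, so it starts at hour 0 and finishes at hour 8.
Flashcard drill cannot begin until the problem set (finishes hour 8). It runs from hour 8 to 8 + 4 = hour 12.
Final review waits on flashcard drill (finishes hour 12), so the earliest it can start is hour 12.

12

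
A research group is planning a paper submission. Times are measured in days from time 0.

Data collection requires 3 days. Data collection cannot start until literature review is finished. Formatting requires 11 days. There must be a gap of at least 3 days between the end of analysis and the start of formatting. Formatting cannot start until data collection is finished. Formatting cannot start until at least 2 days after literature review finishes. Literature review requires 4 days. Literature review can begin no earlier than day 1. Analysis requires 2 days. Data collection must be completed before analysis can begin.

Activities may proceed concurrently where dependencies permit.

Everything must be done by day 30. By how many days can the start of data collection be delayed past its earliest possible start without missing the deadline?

Literature review waits on its own release at day 1, so it starts at day 1 and finishes at 1 + 4 = day 5.
Data collection waits on literature review (finishes day 5), so it starts at day 5 and finishes at 5 + 3 = day 8.

Working backward from the deadline:
Nothing follows formatting; the deadline of day 30 is its only limit. It must start by 30 − 11 = day 19.
Since formatting (must start by day 19, minus 3-day gap → day 16) depends on it, analysis must finish by day 16. Backing off its 2-day duration gives a latest start of day 14.
Data collection feeds analysis (must start by day 14); formatting (must start by day 19). Taking the minimum, data collection must finish by day 14 and start by 14 − 3 = day 11.
So data collection can start as early as day 5 and as late as day 11, giving 11 − 5 = 6 days of slack.

6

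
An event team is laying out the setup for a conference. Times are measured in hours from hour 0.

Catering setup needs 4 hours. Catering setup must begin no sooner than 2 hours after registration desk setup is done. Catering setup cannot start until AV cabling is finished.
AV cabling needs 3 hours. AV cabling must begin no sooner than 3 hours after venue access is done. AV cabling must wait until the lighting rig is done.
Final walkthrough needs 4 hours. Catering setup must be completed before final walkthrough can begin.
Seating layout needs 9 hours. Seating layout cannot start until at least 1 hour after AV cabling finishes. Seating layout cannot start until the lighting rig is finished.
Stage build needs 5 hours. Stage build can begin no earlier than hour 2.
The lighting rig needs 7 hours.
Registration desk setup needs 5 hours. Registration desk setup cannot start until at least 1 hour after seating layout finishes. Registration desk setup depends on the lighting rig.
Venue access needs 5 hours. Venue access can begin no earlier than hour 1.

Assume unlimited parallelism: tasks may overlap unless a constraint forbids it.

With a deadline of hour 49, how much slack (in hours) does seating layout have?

Nothing blocks the lighting rig, so it runs from hour 0 to hour 7.
Venue access cannot begin until its own release at hour 1. It runs from hour 1 to 1 + 5 = hour 6.
For AV cabling: venue access (finishes hour 6, plus 3-hour gap → hour 9); the lighting rig (finishes hour 7). Taking the maximum gives a start of hour 9, and it finishes at 9 + 3 = hour 12.
For seating layout: AV cabling (finishes hour 12, plus 1-hour gap → hour 13); the lighting rig (finishes hour 7). Taking the maximum gives a start of hour 13, and it finishes at 13 + 9 = hour 22.

Working backward from the deadline:
Final walkthrough must finish by hour 49; it takes 4 hours, so it must start by 49 − 4 = hour 45.
Catering setup has to be done before final walkthrough (must start by hour 45). That means finishing by hour 45, i.e. starting by 45 − 4 = hour 41.
Registration desk setup must finish before catering setup (must start by hour 41, minus 2-hour gap → hour 39). With a 5-hour duration, registration desk setup must start by 39 − 5 = hour 34.
Seating layout must finish before registration desk setup (must start by hour 34, minus 1-hour gap → hour 33). With a 9-hour duration, seating layout must start by 33 − 9 = hour 24.
So seating layout can start as early as hour 13 and as late as hour 24, giving 24 − 13 = 11 hours of slack.

11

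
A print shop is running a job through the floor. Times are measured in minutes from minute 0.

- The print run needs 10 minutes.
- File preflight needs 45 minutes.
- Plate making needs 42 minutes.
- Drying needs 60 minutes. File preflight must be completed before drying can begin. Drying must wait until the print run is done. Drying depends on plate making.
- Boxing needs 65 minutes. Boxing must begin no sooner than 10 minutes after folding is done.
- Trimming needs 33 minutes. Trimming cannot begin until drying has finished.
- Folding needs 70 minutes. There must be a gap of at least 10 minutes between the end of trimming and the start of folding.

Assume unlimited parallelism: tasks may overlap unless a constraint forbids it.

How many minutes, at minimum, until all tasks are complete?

293

The print run has no prerequisites, so it starts at minute 0 and finishes at minute 10.
Plate making has no prerequisites, so it starts at minute 0 and finishes at minute 42.
File preflight can start immediately at minute 0; it finishes at minute 45.
Drying cannot start until file preflight (finishes minute 45); the print run (finishes minute 10); plate making (finishes minute 42). The controlling bound is minute 45, so drying finishes at 45 + 60 = minute 105.
After drying (finishes minute 105), trimming can start at minute 105 and finishes at minute 138.
Folding cannot begin until trimming (finishes minute 138, plus 10-minute gap → minute 148). It runs from minute 148 to 148 + 70 = minute 218.
Boxing waits on folding (finishes minute 218, plus 10-minute gap → minute 228), so it starts at minute 228 and finishes at 228 + 65 = minute 293.
All tasks are finished once the last one completes. Finish times: File preflight at 45, Plate making at 42, The print run at 10, Drying at 105, Trimming at 138, Folding at 218, Boxing at 293. The latest is minute 293.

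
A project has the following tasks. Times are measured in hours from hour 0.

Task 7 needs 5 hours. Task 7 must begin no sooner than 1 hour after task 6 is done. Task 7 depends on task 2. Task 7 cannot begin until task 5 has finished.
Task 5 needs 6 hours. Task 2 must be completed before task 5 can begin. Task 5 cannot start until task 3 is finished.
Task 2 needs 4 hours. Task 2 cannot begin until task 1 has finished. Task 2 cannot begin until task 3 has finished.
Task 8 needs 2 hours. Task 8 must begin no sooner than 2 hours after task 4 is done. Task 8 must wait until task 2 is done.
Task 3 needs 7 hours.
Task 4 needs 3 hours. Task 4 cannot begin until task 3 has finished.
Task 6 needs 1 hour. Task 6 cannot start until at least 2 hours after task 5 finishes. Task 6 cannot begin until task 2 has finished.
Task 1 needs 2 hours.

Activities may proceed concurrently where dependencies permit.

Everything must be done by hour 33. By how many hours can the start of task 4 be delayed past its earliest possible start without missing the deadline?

19

Task 3 can start immediately at hour 0; it finishes at hour 7.
After task 3 (finishes hour 7), task 4 can start at hour 7 and finishes at hour 10.

Working backward from the deadline:
To finish by hour 33, task 8 (duration 2) must start no later than hour 31.
Since task 8 (must start by hour 31, minus 2-hour gap → hour 29) depends on it, task 4 must finish by hour 29. Backing off its 3-hour duration gives a latest start of hour 26.
So task 4 can start as early as hour 7 and as late as hour 26, giving 26 − 7 = 19 hours of slack.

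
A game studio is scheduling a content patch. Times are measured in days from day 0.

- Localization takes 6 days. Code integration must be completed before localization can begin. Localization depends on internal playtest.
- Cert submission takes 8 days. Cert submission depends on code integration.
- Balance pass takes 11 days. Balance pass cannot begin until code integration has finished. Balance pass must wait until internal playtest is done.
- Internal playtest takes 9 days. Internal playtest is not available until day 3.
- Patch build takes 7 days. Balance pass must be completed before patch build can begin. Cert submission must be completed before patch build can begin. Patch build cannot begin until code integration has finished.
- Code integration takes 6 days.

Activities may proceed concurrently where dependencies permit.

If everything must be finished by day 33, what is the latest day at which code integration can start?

9

To finish by day 33, patch build (duration 7) must start no later than day 26.
Balance pass must finish before patch build (must start by day 26). With an 11-day duration, balance pass must start by 26 − 11 = day 15.
Localization has no dependents, so it just needs to finish by day 33. Starting by 33 − 6 = day 27 achieves that.
Cert submission feeds into patch build (must start by day 26); so cert submission must finish by day 26 and therefore start by day 18.
Code integration feeds balance pass (must start by day 15); localization (must start by day 27); cert submission (must start by day 18); patch build (must start by day 26). Taking the minimum, code integration must finish by day 15 and start by 15 − 6 = day 9.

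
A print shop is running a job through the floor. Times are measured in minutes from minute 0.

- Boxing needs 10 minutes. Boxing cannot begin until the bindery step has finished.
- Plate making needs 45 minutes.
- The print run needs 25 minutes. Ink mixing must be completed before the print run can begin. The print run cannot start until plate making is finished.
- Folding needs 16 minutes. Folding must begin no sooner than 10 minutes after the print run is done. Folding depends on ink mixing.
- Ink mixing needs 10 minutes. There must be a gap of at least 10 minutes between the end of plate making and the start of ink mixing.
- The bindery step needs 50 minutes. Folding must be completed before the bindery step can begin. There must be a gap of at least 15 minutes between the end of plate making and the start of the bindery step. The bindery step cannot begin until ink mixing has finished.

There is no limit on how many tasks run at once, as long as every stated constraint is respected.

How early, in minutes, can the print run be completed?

90

Nothing blocks plate making, so it runs from minute 0 to minute 45.
Ink mixing waits on plate making (finishes minute 45, plus 10-minute gap → minute 55), so it starts at minute 55 and finishes at 55 + 10 = minute 65.
The print run has to wait for ink mixing (finishes minute 65); plate making (finishes minute 45). The latest of these is minute 65, so the print run runs minute 65 to 65 + 25 = minute 90.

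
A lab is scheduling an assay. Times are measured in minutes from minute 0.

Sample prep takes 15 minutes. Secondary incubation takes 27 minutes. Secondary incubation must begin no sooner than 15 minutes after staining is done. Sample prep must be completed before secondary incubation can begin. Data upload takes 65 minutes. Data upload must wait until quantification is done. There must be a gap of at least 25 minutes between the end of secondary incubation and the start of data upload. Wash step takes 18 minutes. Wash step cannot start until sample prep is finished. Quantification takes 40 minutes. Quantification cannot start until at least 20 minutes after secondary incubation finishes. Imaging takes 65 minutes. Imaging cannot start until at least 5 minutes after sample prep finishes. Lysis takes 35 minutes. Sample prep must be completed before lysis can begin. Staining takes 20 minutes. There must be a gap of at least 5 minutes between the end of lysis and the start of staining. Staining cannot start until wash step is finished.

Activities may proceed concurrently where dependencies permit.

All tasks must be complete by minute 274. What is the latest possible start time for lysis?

47

To finish by minute 274, data upload (duration 65) must start no later than minute 209.
Since data upload (must start by minute 209) depends on it, quantification must finish by minute 209. Backing off its 40-minute duration gives a latest start of minute 169.
Secondary incubation must finish in time for quantification (must start by minute 169, minus 20-minute gap → minute 149); data upload (must start by minute 209, minus 25-minute gap → minute 184). The tightest is minute 149, so secondary incubation must start by 149 − 27 = minute 122.
Staining has to be done before secondary incubation (must start by minute 122, minus 15-minute gap → minute 107). That means finishing by minute 107, i.e. starting by 107 − 20 = minute 87.
Lysis has to be done before staining (must start by minute 87, minus 5-minute gap → minute 82). That means finishing by minute 82, i.e. starting by 82 − 35 = minute 47.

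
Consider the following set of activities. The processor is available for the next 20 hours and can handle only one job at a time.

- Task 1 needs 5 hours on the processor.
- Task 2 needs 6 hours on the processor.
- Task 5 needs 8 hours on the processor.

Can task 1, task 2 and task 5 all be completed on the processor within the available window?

Yes

Running back to back, the jobs need 5 + 6 + 8 = 19 hours on the processor.
Since 19 ≤ 20, they fit within the window.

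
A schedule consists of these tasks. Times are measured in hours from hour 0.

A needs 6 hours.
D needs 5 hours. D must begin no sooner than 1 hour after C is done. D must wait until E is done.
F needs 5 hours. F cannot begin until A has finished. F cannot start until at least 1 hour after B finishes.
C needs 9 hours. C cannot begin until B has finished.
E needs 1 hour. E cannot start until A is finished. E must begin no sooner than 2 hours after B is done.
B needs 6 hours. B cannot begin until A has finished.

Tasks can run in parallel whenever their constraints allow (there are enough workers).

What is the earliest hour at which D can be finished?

27

A has no prerequisites, so it starts at hour 0 and finishes at hour 6.
B waits on A (finishes hour 6), so it starts at hour 6 and finishes at 6 + 6 = hour 12.
For E: A (finishes hour 6); B (finishes hour 12, plus 2-hour gap → hour 14). Taking the maximum gives a start of hour 14, and it finishes at 14 + 1 = hour 15.
After B (finishes hour 12), C can start at hour 12 and finishes at hour 21.
D cannot start until C (finishes hour 21, plus 1-hour gap → hour 22); E (finishes hour 15). The controlling bound is hour 22, so D finishes at 22 + 5 = hour 27.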